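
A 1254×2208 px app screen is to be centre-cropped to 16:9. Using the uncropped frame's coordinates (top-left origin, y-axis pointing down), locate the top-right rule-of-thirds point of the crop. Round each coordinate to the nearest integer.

x = 836 px, y = 986 px

1254/2208 < 16/9, so the 16:9 crop keeps the full width 1254 and trims height to 1254 × 9/16 = 705.38 px.
Top offset = (2208 − 705.38)/2 = 751.31 px; left offset = 0.
Top-right is two-thirds across and one-third down within the crop:
x = 0.00 + 2 × 1254.00/3 ≈ 836; y = 751.31 + 1 × 705.38/3 ≈ 986.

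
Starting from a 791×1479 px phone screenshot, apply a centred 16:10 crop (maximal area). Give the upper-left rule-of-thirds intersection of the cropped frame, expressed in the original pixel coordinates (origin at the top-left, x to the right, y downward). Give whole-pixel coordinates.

(264, 657)

791/1479 < 16/10, so the 16:10 crop keeps the full width 791 and trims height to 791 × 10/16 = 494.38 px.
Top offset = (1479 − 494.38)/2 = 492.31 px; left offset = 0.
Upper-left is one-third across and one-third down within the crop:
x = 0.00 + 1 × 791.00/3 ≈ 264; y = 492.31 + 1 × 494.38/3 ≈ 657.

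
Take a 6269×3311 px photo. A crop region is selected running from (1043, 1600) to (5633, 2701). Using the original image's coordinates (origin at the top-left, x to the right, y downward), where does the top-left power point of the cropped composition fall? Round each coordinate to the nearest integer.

x = 2573 px, y = 1967 px

Crop width = 5633 − 1043 = 4590 px; one third is 1530.00 px.
Crop height = 2701 − 1600 = 1101 px; one third is 367.00 px.
The top-left point is one-third across and one-third down within the crop:
x = 1043 + 1 × 1530.00 ≈ 2573; y = 1600 + 1 × 367.00 ≈ 1967.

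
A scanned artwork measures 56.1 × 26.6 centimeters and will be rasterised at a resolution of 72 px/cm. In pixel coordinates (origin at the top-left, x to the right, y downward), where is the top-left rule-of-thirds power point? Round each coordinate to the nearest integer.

In pixels the canvas is 56.1 × 72 = 4039.2 wide and 26.6 × 72 = 1915.2 tall.
The top-left point is one-third across and one-third down:
x = 1 × 4039.2/3 ≈ 1346; y = 1 × 1915.2/3 ≈ 638.

(1346, 638)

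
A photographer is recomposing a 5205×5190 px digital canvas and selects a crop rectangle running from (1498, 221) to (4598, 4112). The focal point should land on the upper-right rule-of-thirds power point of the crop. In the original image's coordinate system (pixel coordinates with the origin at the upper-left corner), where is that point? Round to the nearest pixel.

x = 3565 px, y = 1518 px

Crop width = 4598 − 1498 = 3100 px; one third is 1033.33 px.
Crop height = 4112 − 221 = 3891 px; one third is 1297.00 px.
The upper-right point is two-thirds across and one-third down within the crop:
x = 1498 + 2 × 1033.33 ≈ 3565; y = 221 + 1 × 1297.00 ≈ 1518.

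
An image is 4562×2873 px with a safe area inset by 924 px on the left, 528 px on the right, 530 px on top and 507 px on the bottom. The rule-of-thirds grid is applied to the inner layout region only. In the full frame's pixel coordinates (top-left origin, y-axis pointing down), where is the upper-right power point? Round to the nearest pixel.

Content width = 4562 − 924 − 528 = 3110 px; content height = 2873 − 530 − 507 = 1836 px.
Upper-right is two-thirds across and one-third down within the inner layout region.
x = 924 + 2 × 3110/3 = 924 + 2073.33 ≈ 2997
y = 530 + 1 × 1836/3 = 530 + 612.00 ≈ 1142

(2997, 1142)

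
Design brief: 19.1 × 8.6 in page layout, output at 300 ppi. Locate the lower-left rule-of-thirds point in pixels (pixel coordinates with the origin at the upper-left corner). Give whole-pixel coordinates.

(1910, 1720)

In pixels the canvas is 19.1 × 300 = 5730 wide and 8.6 × 300 = 2580 tall.
The lower-left point is one-third across and two-thirds down:
x = 1 × 5730/3 ≈ 1910; y = 2 × 2580/3 ≈ 1720.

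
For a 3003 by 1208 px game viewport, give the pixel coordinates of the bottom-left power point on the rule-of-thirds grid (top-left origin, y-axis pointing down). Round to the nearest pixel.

The bottom-left point sits one-third of the way across and two-thirds of the way down.
x = 1 × 3003/3 ≈ 1001; y = 2 × 1208/3 ≈ 805.

x = 1001 px, y = 805 px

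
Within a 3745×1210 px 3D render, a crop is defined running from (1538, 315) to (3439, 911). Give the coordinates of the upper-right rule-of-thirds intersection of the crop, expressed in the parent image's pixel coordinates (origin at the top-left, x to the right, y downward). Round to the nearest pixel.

Crop width = 3439 − 1538 = 1901 px; one third is 633.67 px.
Crop height = 911 − 315 = 596 px; one third is 198.67 px.
The upper-right point is two-thirds across and one-third down within the crop:
x = 1538 + 2 × 633.67 ≈ 2805; y = 315 + 1 × 198.67 ≈ 514.

x = 2805 px, y = 514 px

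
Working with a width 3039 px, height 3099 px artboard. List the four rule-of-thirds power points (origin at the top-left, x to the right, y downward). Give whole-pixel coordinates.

(1013, 1033), (2026, 1033), (1013, 2066), (2026, 2066)

One third of 3039 is 1013; one third of 3099 is 1033.
Vertical third lines at x = 1013 and x = 2026; horizontal third lines at y = 1033 and y = 2066.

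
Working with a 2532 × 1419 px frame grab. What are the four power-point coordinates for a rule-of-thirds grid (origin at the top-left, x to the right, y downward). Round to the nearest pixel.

One third of 2532 is 844; one third of 1419 is 473.
Vertical third lines at x = 844 and x = 1688; horizontal third lines at y = 473 and y = 946.

(844, 473), (1688, 473), (844, 946), (1688, 946)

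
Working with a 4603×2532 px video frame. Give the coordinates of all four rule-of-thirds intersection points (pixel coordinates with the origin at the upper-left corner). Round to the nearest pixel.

(1534, 844), (3069, 844), (1534, 1688), (3069, 1688)

One third of 4603 is 1534.33; one third of 2532 is 844.
Vertical third lines at x = 1534 and x = 3069; horizontal third lines at y = 844 and y = 1688.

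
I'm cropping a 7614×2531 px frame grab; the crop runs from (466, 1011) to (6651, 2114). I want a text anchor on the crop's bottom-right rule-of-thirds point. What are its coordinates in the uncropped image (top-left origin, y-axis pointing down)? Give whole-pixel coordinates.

Crop width = 6651 − 466 = 6185 px; one third is 2061.67 px.
Crop height = 2114 − 1011 = 1103 px; one third is 367.67 px.
The bottom-right point is two-thirds across and two-thirds down within the crop:
x = 466 + 2 × 2061.67 ≈ 4589; y = 1011 + 2 × 367.67 ≈ 1746.

x = 4589 px, y = 1746 px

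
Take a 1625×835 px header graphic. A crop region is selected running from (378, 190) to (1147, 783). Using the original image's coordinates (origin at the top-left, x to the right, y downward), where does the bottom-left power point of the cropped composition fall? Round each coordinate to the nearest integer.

(634, 585)

Crop width = 1147 − 378 = 769 px; one third is 256.33 px.
Crop height = 783 − 190 = 593 px; one third is 197.67 px.
The bottom-left point is one-third across and two-thirds down within the crop:
x = 378 + 1 × 256.33 ≈ 634; y = 190 + 2 × 197.67 ≈ 585.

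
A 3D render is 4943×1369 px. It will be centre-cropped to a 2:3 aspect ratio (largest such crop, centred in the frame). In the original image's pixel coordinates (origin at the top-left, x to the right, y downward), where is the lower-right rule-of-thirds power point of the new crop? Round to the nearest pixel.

(2624, 913)

4943/1369 > 2/3, so the 2:3 crop keeps the full height 1369 and trims width to 1369 × 2/3 = 912.67 px.
Left offset = (4943 − 912.67)/2 = 2015.17 px; top offset = 0.
Lower-right is two-thirds across and two-thirds down within the crop:
x = 2015.17 + 2 × 912.67/3 ≈ 2624; y = 0.00 + 2 × 1369.00/3 ≈ 913.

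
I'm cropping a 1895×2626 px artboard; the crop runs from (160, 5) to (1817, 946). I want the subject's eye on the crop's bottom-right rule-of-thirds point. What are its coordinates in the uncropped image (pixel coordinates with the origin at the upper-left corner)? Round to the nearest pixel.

Crop width = 1817 − 160 = 1657 px; one third is 552.33 px.
Crop height = 946 − 5 = 941 px; one third is 313.67 px.
The bottom-right point is two-thirds across and two-thirds down within the crop:
x = 160 + 2 × 552.33 ≈ 1265; y = 5 + 2 × 313.67 ≈ 632.

x = 1265 px, y = 632 px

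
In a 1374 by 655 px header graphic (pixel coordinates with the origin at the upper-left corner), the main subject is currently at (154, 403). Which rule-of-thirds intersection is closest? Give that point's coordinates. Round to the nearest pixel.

Third lines: x ∈ {458, 916}, y ∈ {218, 437}.
154 is closer to x = 458; 403 is closer to y = 437.
So the nearest intersection is the lower-left power point.

(458, 437)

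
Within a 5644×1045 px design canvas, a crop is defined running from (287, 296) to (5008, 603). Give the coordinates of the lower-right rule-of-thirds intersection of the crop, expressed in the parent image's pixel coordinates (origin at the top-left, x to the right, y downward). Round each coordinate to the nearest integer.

x = 3434 px, y = 501 px

Crop width = 5008 − 287 = 4721 px; one third is 1573.67 px.
Crop height = 603 − 296 = 307 px; one third is 102.33 px.
The lower-right point is two-thirds across and two-thirds down within the crop:
x = 287 + 2 × 1573.67 ≈ 3434; y = 296 + 2 × 102.33 ≈ 501.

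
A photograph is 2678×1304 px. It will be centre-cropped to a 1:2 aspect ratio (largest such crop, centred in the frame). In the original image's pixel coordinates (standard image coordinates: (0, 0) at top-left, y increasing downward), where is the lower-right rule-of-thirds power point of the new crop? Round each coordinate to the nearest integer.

2678/1304 > 1/2, so the 1:2 crop keeps the full height 1304 and trims width to 1304 × 1/2 = 652.00 px.
Left offset = (2678 − 652.00)/2 = 1013.00 px; top offset = 0.
Lower-right is two-thirds across and two-thirds down within the crop:
x = 1013.00 + 2 × 652.00/3 ≈ 1448; y = 0.00 + 2 × 1304.00/3 ≈ 869.

(1448, 869)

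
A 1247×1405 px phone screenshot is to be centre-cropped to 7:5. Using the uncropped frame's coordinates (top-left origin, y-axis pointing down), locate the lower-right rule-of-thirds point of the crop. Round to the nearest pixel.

(831, 851)

1247/1405 < 7/5, so the 7:5 crop keeps the full width 1247 and trims height to 1247 × 5/7 = 890.71 px.
Top offset = (1405 − 890.71)/2 = 257.14 px; left offset = 0.
Lower-right is two-thirds across and two-thirds down within the crop:
x = 0.00 + 2 × 1247.00/3 ≈ 831; y = 257.14 + 2 × 890.71/3 ≈ 851.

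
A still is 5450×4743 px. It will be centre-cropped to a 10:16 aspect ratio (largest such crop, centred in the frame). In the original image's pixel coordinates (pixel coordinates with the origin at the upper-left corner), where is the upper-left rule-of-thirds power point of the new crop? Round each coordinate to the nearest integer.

x = 2231 px, y = 1581 px

5450/4743 > 10/16, so the 10:16 crop keeps the full height 4743 and trims width to 4743 × 10/16 = 2964.38 px.
Left offset = (5450 − 2964.38)/2 = 1242.81 px; top offset = 0.
Upper-left is one-third across and one-third down within the crop:
x = 1242.81 + 1 × 2964.38/3 ≈ 2231; y = 0.00 + 1 × 4743.00/3 ≈ 1581.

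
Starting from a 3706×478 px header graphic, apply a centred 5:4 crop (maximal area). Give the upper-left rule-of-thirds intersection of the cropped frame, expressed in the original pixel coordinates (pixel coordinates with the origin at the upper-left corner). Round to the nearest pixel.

3706/478 > 5/4, so the 5:4 crop keeps the full height 478 and trims width to 478 × 5/4 = 597.50 px.
Left offset = (3706 − 597.50)/2 = 1554.25 px; top offset = 0.
Upper-left is one-third across and one-third down within the crop:
x = 1554.25 + 1 × 597.50/3 ≈ 1753; y = 0.00 + 1 × 478.00/3 ≈ 159.

(1753, 159)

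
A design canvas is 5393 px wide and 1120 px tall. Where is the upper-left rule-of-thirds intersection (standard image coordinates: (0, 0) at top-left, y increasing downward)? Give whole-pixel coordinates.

The upper-left point sits one-third of the way across and one-third of the way down.
x = 1 × 5393/3 ≈ 1798; y = 1 × 1120/3 ≈ 373.

(1798, 373)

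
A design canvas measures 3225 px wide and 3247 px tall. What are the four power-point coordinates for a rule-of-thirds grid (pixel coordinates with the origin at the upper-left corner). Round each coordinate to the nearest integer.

One third of 3225 is 1075; one third of 3247 is 1082.33.
Vertical third lines at x = 1075 and x = 2150; horizontal third lines at y = 1082 and y = 2165.

(1075, 1082), (2150, 1082), (1075, 2165), (2150, 2165)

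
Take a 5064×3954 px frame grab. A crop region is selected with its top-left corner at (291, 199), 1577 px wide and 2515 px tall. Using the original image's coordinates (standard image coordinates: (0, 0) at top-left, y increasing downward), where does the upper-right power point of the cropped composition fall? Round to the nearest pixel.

One third of the crop width 1577 is 525.67 px.
One third of the crop height 2515 is 838.33 px.
The upper-right point is two-thirds across and one-third down within the crop:
x = 291 + 2 × 525.67 ≈ 1342; y = 199 + 1 × 838.33 ≈ 1037.

x = 1342 px, y = 1037 px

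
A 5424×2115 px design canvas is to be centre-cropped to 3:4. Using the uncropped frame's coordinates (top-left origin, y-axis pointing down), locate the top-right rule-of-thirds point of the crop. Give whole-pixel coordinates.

x = 2976 px, y = 705 px

5424/2115 > 3/4, so the 3:4 crop keeps the full height 2115 and trims width to 2115 × 3/4 = 1586.25 px.
Left offset = (5424 − 1586.25)/2 = 1918.88 px; top offset = 0.
Top-right is two-thirds across and one-third down within the crop:
x = 1918.88 + 2 × 1586.25/3 ≈ 2976; y = 0.00 + 1 × 2115.00/3 ≈ 705.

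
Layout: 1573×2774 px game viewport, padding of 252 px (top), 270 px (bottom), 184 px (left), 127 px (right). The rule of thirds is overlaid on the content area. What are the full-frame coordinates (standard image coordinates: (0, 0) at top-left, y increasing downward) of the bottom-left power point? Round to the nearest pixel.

(605, 1753)

Content width = 1573 − 184 − 127 = 1262 px; content height = 2774 − 252 − 270 = 2252 px.
Bottom-left is one-third across and two-thirds down within the content area.
x = 184 + 1 × 1262/3 = 184 + 420.67 ≈ 605
y = 252 + 2 × 2252/3 = 252 + 1501.33 ≈ 1753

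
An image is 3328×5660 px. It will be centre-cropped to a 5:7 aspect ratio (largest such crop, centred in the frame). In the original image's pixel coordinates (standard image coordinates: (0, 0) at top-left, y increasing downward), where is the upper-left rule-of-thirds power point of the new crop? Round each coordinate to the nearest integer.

x = 1109 px, y = 2053 px

3328/5660 < 5/7, so the 5:7 crop keeps the full width 3328 and trims height to 3328 × 7/5 = 4659.20 px.
Top offset = (5660 − 4659.20)/2 = 500.40 px; left offset = 0.
Upper-left is one-third across and one-third down within the crop:
x = 0.00 + 1 × 3328.00/3 ≈ 1109; y = 500.40 + 1 × 4659.20/3 ≈ 2053.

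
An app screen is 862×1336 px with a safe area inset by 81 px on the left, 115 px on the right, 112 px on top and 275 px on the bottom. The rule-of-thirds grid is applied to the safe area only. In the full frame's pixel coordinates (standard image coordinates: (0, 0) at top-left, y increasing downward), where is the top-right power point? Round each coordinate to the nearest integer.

x = 525 px, y = 428 px

Content width = 862 − 81 − 115 = 666 px; content height = 1336 − 112 − 275 = 949 px.
Top-right is two-thirds across and one-third down within the safe area.
x = 81 + 2 × 666/3 = 81 + 444.00 ≈ 525
y = 112 + 1 × 949/3 = 112 + 316.33 ≈ 428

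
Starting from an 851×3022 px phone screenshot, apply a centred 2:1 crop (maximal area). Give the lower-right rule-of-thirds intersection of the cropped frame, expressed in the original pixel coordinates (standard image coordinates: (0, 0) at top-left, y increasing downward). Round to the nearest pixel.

(567, 1582)

851/3022 < 2/1, so the 2:1 crop keeps the full width 851 and trims height to 851 × 1/2 = 425.50 px.
Top offset = (3022 − 425.50)/2 = 1298.25 px; left offset = 0.
Lower-right is two-thirds across and two-thirds down within the crop:
x = 0.00 + 2 × 851.00/3 ≈ 567; y = 1298.25 + 2 × 425.50/3 ≈ 1582.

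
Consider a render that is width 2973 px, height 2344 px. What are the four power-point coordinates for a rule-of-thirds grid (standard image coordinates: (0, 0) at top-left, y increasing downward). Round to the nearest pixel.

(991, 781), (1982, 781), (991, 1563), (1982, 1563)

One third of 2973 is 991; one third of 2344 is 781.33.
Vertical third lines at x = 991 and x = 1982; horizontal third lines at y = 781 and y = 1563.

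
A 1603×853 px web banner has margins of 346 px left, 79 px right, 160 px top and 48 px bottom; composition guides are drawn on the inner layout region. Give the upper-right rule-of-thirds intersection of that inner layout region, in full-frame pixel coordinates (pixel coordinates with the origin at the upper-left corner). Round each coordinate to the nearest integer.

(1131, 375)

Content width = 1603 − 346 − 79 = 1178 px; content height = 853 − 160 − 48 = 645 px.
Upper-right is two-thirds across and one-third down within the inner layout region.
x = 346 + 2 × 1178/3 = 346 + 785.33 ≈ 1131
y = 160 + 1 × 645/3 = 160 + 215.00 ≈ 375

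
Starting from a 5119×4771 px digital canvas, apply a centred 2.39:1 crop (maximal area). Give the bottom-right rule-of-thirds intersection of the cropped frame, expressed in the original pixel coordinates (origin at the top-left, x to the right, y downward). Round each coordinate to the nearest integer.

x = 3413 px, y = 2742 px

5119/4771 < 2.39/1, so the 2.39:1 crop keeps the full width 5119 and trims height to 5119 × 1/2.39 = 2141.84 px.
Top offset = (4771 − 2141.84)/2 = 1314.58 px; left offset = 0.
Bottom-right is two-thirds across and two-thirds down within the crop:
x = 0.00 + 2 × 5119.00/3 ≈ 3413; y = 1314.58 + 2 × 2141.84/3 ≈ 2742.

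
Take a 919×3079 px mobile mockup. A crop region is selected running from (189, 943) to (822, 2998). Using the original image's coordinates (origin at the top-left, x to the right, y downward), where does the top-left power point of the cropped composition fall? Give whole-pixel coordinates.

x = 400 px, y = 1628 px

Crop width = 822 − 189 = 633 px; one third is 211.00 px.
Crop height = 2998 − 943 = 2055 px; one third is 685.00 px.
The top-left point is one-third across and one-third down within the crop:
x = 189 + 1 × 211.00 ≈ 400; y = 943 + 1 × 685.00 ≈ 1628.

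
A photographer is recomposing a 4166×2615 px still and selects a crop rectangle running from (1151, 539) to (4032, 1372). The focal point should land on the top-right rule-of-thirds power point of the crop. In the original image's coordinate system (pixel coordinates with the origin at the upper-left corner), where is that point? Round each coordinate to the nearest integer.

(3072, 817)

Crop width = 4032 − 1151 = 2881 px; one third is 960.33 px.
Crop height = 1372 − 539 = 833 px; one third is 277.67 px.
The top-right point is two-thirds across and one-third down within the crop:
x = 1151 + 2 × 960.33 ≈ 3072; y = 539 + 1 × 277.67 ≈ 817.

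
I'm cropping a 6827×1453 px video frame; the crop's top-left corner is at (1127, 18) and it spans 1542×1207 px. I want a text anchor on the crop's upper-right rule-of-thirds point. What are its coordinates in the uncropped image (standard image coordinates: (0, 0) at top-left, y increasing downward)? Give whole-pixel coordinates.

One third of the crop width 1542 is 514.00 px.
One third of the crop height 1207 is 402.33 px.
The upper-right point is two-thirds across and one-third down within the crop:
x = 1127 + 2 × 514.00 ≈ 2155; y = 18 + 1 × 402.33 ≈ 420.

(2155, 420)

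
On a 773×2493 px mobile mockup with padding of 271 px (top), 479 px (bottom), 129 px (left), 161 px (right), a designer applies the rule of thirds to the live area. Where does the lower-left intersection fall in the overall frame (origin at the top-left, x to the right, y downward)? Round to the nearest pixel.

Content width = 773 − 129 − 161 = 483 px; content height = 2493 − 271 − 479 = 1743 px.
Lower-left is one-third across and two-thirds down within the live area.
x = 129 + 1 × 483/3 = 129 + 161.00 ≈ 290
y = 271 + 2 × 1743/3 = 271 + 1162.00 ≈ 1433

(290, 1433)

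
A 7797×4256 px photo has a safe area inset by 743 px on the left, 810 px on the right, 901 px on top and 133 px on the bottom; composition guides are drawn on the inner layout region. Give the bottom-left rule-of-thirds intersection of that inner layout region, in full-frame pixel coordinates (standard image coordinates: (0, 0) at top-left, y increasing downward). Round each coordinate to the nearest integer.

(2824, 3049)

Content width = 7797 − 743 − 810 = 6244 px; content height = 4256 − 901 − 133 = 3222 px.
Bottom-left is one-third across and two-thirds down within the inner layout region.
x = 743 + 1 × 6244/3 = 743 + 2081.33 ≈ 2824
y = 901 + 2 × 3222/3 = 901 + 2148.00 ≈ 3049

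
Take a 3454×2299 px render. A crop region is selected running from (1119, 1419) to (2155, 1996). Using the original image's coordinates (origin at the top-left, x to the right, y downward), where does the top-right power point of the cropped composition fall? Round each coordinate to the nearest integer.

(1810, 1611)

Crop width = 2155 − 1119 = 1036 px; one third is 345.33 px.
Crop height = 1996 − 1419 = 577 px; one third is 192.33 px.
The top-right point is two-thirds across and one-third down within the crop:
x = 1119 + 2 × 345.33 ≈ 1810; y = 1419 + 1 × 192.33 ≈ 1611.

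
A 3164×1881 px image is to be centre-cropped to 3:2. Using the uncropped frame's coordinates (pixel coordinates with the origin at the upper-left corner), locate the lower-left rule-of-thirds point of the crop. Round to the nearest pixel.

3164/1881 > 3/2, so the 3:2 crop keeps the full height 1881 and trims width to 1881 × 3/2 = 2821.50 px.
Left offset = (3164 − 2821.50)/2 = 171.25 px; top offset = 0.
Lower-left is one-third across and two-thirds down within the crop:
x = 171.25 + 1 × 2821.50/3 ≈ 1112; y = 0.00 + 2 × 1881.00/3 ≈ 1254.

(1112, 1254)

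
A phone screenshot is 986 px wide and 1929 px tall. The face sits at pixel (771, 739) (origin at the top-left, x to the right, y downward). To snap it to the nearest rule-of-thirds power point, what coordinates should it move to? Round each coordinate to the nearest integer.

x = 657 px, y = 643 px

Third lines: x ∈ {329, 657}, y ∈ {643, 1286}.
771 is closer to x = 657; 739 is closer to y = 643.
So the nearest intersection is the upper-right power point.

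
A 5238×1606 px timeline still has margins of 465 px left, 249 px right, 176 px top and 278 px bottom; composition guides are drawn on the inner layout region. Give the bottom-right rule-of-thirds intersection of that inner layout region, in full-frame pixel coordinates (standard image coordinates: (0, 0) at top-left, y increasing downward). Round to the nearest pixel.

x = 3481 px, y = 944 px

Content width = 5238 − 465 − 249 = 4524 px; content height = 1606 − 176 − 278 = 1152 px.
Bottom-right is two-thirds across and two-thirds down within the inner layout region.
x = 465 + 2 × 4524/3 = 465 + 3016.00 ≈ 3481
y = 176 + 2 × 1152/3 = 176 + 768.00 ≈ 944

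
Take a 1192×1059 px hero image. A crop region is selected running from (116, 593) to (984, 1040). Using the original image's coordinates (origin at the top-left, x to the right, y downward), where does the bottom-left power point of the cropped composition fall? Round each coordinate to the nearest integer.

Crop width = 984 − 116 = 868 px; one third is 289.33 px.
Crop height = 1040 − 593 = 447 px; one third is 149.00 px.
The bottom-left point is one-third across and two-thirds down within the crop:
x = 116 + 1 × 289.33 ≈ 405; y = 593 + 2 × 149.00 ≈ 891.

x = 405 px, y = 891 px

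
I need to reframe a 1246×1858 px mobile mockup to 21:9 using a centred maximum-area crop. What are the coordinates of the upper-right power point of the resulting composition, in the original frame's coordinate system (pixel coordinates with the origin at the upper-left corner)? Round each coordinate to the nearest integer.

1246/1858 < 21/9, so the 21:9 crop keeps the full width 1246 and trims height to 1246 × 9/21 = 534.00 px.
Top offset = (1858 − 534.00)/2 = 662.00 px; left offset = 0.
Upper-right is two-thirds across and one-third down within the crop:
x = 0.00 + 2 × 1246.00/3 ≈ 831; y = 662.00 + 1 × 534.00/3 ≈ 840.

x = 831 px, y = 840 px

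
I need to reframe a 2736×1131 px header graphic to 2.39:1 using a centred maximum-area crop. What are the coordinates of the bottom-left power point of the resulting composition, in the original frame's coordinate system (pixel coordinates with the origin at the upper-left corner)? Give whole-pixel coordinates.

2736/1131 > 2.39/1, so the 2.39:1 crop keeps the full height 1131 and trims width to 1131 × 2.39/1 = 2703.09 px.
Left offset = (2736 − 2703.09)/2 = 16.45 px; top offset = 0.
Bottom-left is one-third across and two-thirds down within the crop:
x = 16.45 + 1 × 2703.09/3 ≈ 917; y = 0.00 + 2 × 1131.00/3 ≈ 754.

x = 917 px, y = 754 px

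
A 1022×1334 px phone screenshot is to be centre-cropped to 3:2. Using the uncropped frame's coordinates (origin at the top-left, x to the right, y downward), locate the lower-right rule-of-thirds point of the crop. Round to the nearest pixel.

1022/1334 < 3/2, so the 3:2 crop keeps the full width 1022 and trims height to 1022 × 2/3 = 681.33 px.
Top offset = (1334 − 681.33)/2 = 326.33 px; left offset = 0.
Lower-right is two-thirds across and two-thirds down within the crop:
x = 0.00 + 2 × 1022.00/3 ≈ 681; y = 326.33 + 2 × 681.33/3 ≈ 781.

(681, 781)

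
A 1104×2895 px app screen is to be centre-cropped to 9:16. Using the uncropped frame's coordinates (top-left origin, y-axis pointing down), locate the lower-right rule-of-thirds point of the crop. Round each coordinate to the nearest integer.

1104/2895 < 9/16, so the 9:16 crop keeps the full width 1104 and trims height to 1104 × 16/9 = 1962.67 px.
Top offset = (2895 − 1962.67)/2 = 466.17 px; left offset = 0.
Lower-right is two-thirds across and two-thirds down within the crop:
x = 0.00 + 2 × 1104.00/3 ≈ 736; y = 466.17 + 2 × 1962.67/3 ≈ 1775.

(736, 1775)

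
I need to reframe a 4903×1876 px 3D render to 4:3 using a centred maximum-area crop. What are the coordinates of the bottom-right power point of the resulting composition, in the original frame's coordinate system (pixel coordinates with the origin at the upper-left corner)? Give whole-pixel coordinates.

4903/1876 > 4/3, so the 4:3 crop keeps the full height 1876 and trims width to 1876 × 4/3 = 2501.33 px.
Left offset = (4903 − 2501.33)/2 = 1200.83 px; top offset = 0.
Bottom-right is two-thirds across and two-thirds down within the crop:
x = 1200.83 + 2 × 2501.33/3 ≈ 2868; y = 0.00 + 2 × 1876.00/3 ≈ 1251.

x = 2868 px, y = 1251 px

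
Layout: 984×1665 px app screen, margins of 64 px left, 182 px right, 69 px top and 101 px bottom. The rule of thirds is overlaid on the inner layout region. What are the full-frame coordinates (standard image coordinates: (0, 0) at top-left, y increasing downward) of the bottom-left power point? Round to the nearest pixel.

Content width = 984 − 64 − 182 = 738 px; content height = 1665 − 69 − 101 = 1495 px.
Bottom-left is one-third across and two-thirds down within the inner layout region.
x = 64 + 1 × 738/3 = 64 + 246.00 ≈ 310
y = 69 + 2 × 1495/3 = 69 + 996.67 ≈ 1066

(310, 1066)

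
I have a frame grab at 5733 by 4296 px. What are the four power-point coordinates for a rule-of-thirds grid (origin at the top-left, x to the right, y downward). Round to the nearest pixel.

One third of 5733 is 1911; one third of 4296 is 1432.
Vertical third lines at x = 1911 and x = 3822; horizontal third lines at y = 1432 and y = 2864.

(1911, 1432), (3822, 1432), (1911, 2864), (3822, 2864)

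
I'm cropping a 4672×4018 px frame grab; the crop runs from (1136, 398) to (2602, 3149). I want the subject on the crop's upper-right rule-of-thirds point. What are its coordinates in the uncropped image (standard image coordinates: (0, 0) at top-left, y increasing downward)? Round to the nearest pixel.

(2113, 1315)

Crop width = 2602 − 1136 = 1466 px; one third is 488.67 px.
Crop height = 3149 − 398 = 2751 px; one third is 917.00 px.
The upper-right point is two-thirds across and one-third down within the crop:
x = 1136 + 2 × 488.67 ≈ 2113; y = 398 + 1 × 917.00 ≈ 1315.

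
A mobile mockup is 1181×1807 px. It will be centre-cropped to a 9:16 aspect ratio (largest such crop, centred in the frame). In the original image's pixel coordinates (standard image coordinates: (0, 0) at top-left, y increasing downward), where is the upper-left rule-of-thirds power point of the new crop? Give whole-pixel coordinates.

1181/1807 > 9/16, so the 9:16 crop keeps the full height 1807 and trims width to 1807 × 9/16 = 1016.44 px.
Left offset = (1181 − 1016.44)/2 = 82.28 px; top offset = 0.
Upper-left is one-third across and one-third down within the crop:
x = 82.28 + 1 × 1016.44/3 ≈ 421; y = 0.00 + 1 × 1807.00/3 ≈ 602.

(421, 602)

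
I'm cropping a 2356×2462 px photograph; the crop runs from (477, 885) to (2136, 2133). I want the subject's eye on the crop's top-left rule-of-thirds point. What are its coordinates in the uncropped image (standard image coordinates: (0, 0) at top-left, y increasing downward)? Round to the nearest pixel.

Crop width = 2136 − 477 = 1659 px; one third is 553.00 px.
Crop height = 2133 − 885 = 1248 px; one third is 416.00 px.
The top-left point is one-third across and one-third down within the crop:
x = 477 + 1 × 553.00 ≈ 1030; y = 885 + 1 × 416.00 ≈ 1301.

(1030, 1301)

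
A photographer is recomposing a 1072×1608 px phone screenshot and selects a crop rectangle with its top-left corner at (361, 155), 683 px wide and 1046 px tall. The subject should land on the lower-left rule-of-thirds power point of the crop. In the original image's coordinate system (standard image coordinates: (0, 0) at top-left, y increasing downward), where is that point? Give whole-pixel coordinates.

x = 589 px, y = 852 px

One third of the crop width 683 is 227.67 px.
One third of the crop height 1046 is 348.67 px.
The lower-left point is one-third across and two-thirds down within the crop:
x = 361 + 1 × 227.67 ≈ 589; y = 155 + 2 × 348.67 ≈ 852.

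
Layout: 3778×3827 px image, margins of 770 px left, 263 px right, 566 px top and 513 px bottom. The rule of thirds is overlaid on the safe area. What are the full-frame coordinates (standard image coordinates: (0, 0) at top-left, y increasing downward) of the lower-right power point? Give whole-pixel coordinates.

x = 2600 px, y = 2398 px

Content width = 3778 − 770 − 263 = 2745 px; content height = 3827 − 566 − 513 = 2748 px.
Lower-right is two-thirds across and two-thirds down within the safe area.
x = 770 + 2 × 2745/3 = 770 + 1830.00 ≈ 2600
y = 566 + 2 × 2748/3 = 566 + 1832.00 ≈ 2398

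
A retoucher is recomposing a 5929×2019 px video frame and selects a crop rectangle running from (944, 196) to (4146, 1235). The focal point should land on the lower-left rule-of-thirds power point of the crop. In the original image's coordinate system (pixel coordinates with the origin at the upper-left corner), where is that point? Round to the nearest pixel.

Crop width = 4146 − 944 = 3202 px; one third is 1067.33 px.
Crop height = 1235 − 196 = 1039 px; one third is 346.33 px.
The lower-left point is one-third across and two-thirds down within the crop:
x = 944 + 1 × 1067.33 ≈ 2011; y = 196 + 2 × 346.33 ≈ 889.

(2011, 889)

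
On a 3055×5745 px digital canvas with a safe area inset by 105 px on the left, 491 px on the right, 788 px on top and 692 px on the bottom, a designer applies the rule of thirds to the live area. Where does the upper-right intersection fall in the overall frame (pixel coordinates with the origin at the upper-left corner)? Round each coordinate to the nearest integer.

x = 1744 px, y = 2210 px

Content width = 3055 − 105 − 491 = 2459 px; content height = 5745 − 788 − 692 = 4265 px.
Upper-right is two-thirds across and one-third down within the live area.
x = 105 + 2 × 2459/3 = 105 + 1639.33 ≈ 1744
y = 788 + 1 × 4265/3 = 788 + 1421.67 ≈ 2210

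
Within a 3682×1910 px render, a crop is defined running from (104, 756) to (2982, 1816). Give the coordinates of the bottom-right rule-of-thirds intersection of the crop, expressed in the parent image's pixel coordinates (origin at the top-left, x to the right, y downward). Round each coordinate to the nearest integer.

Crop width = 2982 − 104 = 2878 px; one third is 959.33 px.
Crop height = 1816 − 756 = 1060 px; one third is 353.33 px.
The bottom-right point is two-thirds across and two-thirds down within the crop:
x = 104 + 2 × 959.33 ≈ 2023; y = 756 + 2 × 353.33 ≈ 1463.

x = 2023 px, y = 1463 px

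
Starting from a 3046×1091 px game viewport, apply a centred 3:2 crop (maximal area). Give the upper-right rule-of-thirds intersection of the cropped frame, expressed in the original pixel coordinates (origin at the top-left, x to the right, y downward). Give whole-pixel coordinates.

(1796, 364)

3046/1091 > 3/2, so the 3:2 crop keeps the full height 1091 and trims width to 1091 × 3/2 = 1636.50 px.
Left offset = (3046 − 1636.50)/2 = 704.75 px; top offset = 0.
Upper-right is two-thirds across and one-third down within the crop:
x = 704.75 + 2 × 1636.50/3 ≈ 1796; y = 0.00 + 1 × 1091.00/3 ≈ 364.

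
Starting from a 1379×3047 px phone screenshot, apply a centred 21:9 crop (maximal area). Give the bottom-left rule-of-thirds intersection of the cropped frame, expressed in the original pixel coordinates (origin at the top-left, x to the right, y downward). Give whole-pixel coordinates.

(460, 1622)

1379/3047 < 21/9, so the 21:9 crop keeps the full width 1379 and trims height to 1379 × 9/21 = 591.00 px.
Top offset = (3047 − 591.00)/2 = 1228.00 px; left offset = 0.
Bottom-left is one-third across and two-thirds down within the crop:
x = 0.00 + 1 × 1379.00/3 ≈ 460; y = 1228.00 + 2 × 591.00/3 ≈ 1622.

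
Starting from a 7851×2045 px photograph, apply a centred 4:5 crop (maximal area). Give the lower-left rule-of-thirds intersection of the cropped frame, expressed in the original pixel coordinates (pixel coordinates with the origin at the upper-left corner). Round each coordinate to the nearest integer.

7851/2045 > 4/5, so the 4:5 crop keeps the full height 2045 and trims width to 2045 × 4/5 = 1636.00 px.
Left offset = (7851 − 1636.00)/2 = 3107.50 px; top offset = 0.
Lower-left is one-third across and two-thirds down within the crop:
x = 3107.50 + 1 × 1636.00/3 ≈ 3653; y = 0.00 + 2 × 2045.00/3 ≈ 1363.

(3653, 1363)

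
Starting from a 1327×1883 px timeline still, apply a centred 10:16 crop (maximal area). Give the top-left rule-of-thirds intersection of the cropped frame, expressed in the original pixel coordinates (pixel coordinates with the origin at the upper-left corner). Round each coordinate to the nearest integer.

(467, 628)

1327/1883 > 10/16, so the 10:16 crop keeps the full height 1883 and trims width to 1883 × 10/16 = 1176.88 px.
Left offset = (1327 − 1176.88)/2 = 75.06 px; top offset = 0.
Top-left is one-third across and one-third down within the crop:
x = 75.06 + 1 × 1176.88/3 ≈ 467; y = 0.00 + 1 × 1883.00/3 ≈ 628.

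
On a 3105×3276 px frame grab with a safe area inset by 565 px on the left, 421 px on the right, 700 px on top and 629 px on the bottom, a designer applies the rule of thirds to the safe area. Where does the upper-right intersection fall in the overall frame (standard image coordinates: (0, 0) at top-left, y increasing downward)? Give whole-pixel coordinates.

Content width = 3105 − 565 − 421 = 2119 px; content height = 3276 − 700 − 629 = 1947 px.
Upper-right is two-thirds across and one-third down within the safe area.
x = 565 + 2 × 2119/3 = 565 + 1412.67 ≈ 1978
y = 700 + 1 × 1947/3 = 700 + 649.00 ≈ 1349

(1978, 1349)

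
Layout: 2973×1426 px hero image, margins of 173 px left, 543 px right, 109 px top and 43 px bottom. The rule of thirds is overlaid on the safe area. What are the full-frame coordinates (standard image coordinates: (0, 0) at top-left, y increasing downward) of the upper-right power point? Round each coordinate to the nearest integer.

(1678, 534)

Content width = 2973 − 173 − 543 = 2257 px; content height = 1426 − 109 − 43 = 1274 px.
Upper-right is two-thirds across and one-third down within the safe area.
x = 173 + 2 × 2257/3 = 173 + 1504.67 ≈ 1678
y = 109 + 1 × 1274/3 = 109 + 424.67 ≈ 534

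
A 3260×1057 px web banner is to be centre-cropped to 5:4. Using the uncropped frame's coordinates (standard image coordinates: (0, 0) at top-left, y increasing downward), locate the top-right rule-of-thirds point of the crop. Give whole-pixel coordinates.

3260/1057 > 5/4, so the 5:4 crop keeps the full height 1057 and trims width to 1057 × 5/4 = 1321.25 px.
Left offset = (3260 − 1321.25)/2 = 969.38 px; top offset = 0.
Top-right is two-thirds across and one-third down within the crop:
x = 969.38 + 2 × 1321.25/3 ≈ 1850; y = 0.00 + 1 × 1057.00/3 ≈ 352.

x = 1850 px, y = 352 px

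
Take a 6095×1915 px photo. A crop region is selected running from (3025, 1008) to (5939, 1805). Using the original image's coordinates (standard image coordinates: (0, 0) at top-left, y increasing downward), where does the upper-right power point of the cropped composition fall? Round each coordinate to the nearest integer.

(4968, 1274)

Crop width = 5939 − 3025 = 2914 px; one third is 971.33 px.
Crop height = 1805 − 1008 = 797 px; one third is 265.67 px.
The upper-right point is two-thirds across and one-third down within the crop:
x = 3025 + 2 × 971.33 ≈ 4968; y = 1008 + 1 × 265.67 ≈ 1274.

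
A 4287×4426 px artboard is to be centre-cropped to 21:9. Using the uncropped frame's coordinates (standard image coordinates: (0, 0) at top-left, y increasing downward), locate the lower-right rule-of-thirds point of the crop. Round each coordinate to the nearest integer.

4287/4426 < 21/9, so the 21:9 crop keeps the full width 4287 and trims height to 4287 × 9/21 = 1837.29 px.
Top offset = (4426 − 1837.29)/2 = 1294.36 px; left offset = 0.
Lower-right is two-thirds across and two-thirds down within the crop:
x = 0.00 + 2 × 4287.00/3 ≈ 2858; y = 1294.36 + 2 × 1837.29/3 ≈ 2519.

x = 2858 px, y = 2519 px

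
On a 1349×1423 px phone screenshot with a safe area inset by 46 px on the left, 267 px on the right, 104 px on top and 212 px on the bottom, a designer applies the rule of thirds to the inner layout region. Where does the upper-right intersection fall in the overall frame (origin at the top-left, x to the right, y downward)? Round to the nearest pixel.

Content width = 1349 − 46 − 267 = 1036 px; content height = 1423 − 104 − 212 = 1107 px.
Upper-right is two-thirds across and one-third down within the inner layout region.
x = 46 + 2 × 1036/3 = 46 + 690.67 ≈ 737
y = 104 + 1 × 1107/3 = 104 + 369.00 ≈ 473

x = 737 px, y = 473 px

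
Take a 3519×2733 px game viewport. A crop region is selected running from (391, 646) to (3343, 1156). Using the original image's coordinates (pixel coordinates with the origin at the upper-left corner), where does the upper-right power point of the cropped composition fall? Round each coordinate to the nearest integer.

Crop width = 3343 − 391 = 2952 px; one third is 984.00 px.
Crop height = 1156 − 646 = 510 px; one third is 170.00 px.
The upper-right point is two-thirds across and one-third down within the crop:
x = 391 + 2 × 984.00 ≈ 2359; y = 646 + 1 × 170.00 ≈ 816.

x = 2359 px, y = 816 px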